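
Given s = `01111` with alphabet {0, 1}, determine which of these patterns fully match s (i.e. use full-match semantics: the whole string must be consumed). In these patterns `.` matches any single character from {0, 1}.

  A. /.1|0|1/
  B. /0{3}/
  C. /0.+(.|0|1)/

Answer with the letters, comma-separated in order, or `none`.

C

A → no match
B → no match — must end with `0`
C → match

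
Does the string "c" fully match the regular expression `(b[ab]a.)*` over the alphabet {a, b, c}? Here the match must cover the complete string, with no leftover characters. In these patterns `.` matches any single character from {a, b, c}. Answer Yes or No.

No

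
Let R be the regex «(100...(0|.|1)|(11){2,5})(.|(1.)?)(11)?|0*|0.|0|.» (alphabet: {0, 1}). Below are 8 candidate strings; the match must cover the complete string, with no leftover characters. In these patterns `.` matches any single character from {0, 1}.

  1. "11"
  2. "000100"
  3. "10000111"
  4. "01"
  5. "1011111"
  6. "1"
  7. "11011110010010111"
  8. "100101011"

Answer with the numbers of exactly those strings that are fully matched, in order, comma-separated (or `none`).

3, 4, 6, 8

1. "11" → no match
2. "000100" → no match
3. "10000111" → match
4. "01" → match
5. "1011111" → no match
6. "1" → match
7 → no match
8. "100101011" → match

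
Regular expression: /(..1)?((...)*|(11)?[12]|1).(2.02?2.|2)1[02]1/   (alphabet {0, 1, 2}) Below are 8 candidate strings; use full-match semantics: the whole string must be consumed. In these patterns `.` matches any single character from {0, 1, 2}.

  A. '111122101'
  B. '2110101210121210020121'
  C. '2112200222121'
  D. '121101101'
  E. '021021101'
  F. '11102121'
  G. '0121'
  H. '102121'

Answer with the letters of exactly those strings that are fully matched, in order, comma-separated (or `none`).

A, C, E, F, H

A → match
B → no match
C → match
D → no match
E → match
F → match
G → no match
H → match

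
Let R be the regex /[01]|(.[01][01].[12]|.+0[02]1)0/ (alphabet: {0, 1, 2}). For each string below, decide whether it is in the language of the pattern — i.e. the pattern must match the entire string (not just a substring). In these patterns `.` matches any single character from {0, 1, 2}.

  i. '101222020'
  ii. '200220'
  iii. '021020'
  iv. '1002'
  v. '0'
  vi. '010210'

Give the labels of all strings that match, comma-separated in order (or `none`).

ii, v, vi

i → no match
ii → match
iii → no match
iv → no match
v → match
vi → match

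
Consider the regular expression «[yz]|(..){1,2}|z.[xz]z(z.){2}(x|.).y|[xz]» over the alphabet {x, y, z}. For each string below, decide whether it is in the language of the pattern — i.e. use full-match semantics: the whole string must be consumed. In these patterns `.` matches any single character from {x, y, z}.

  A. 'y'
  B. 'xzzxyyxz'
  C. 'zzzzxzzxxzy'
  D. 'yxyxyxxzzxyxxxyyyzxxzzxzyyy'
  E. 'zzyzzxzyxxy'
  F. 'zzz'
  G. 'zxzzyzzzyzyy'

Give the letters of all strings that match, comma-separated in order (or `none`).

A

A → match
B → no match
C → no match
D → no match
E → no match
F → no match
G → no match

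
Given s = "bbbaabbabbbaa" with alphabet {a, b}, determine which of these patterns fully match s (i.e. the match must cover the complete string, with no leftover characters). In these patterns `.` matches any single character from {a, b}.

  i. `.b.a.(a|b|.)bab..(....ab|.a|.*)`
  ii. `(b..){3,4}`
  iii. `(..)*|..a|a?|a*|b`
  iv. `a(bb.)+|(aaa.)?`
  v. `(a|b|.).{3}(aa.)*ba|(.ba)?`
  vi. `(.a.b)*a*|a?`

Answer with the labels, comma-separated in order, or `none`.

i → match
ii → no match
iii → no match
iv → no match
v → no match
vi → no match

i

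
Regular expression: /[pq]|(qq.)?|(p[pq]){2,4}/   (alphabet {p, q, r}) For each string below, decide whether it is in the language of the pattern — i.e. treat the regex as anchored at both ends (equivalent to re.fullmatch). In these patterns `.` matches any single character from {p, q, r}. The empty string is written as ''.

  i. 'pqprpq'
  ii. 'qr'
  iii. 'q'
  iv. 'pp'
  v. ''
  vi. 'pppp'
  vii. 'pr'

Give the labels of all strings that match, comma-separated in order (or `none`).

iii, v, vi

i → no match
ii → no match
iii → match
iv → no match
v → match
vi → match
vii → no match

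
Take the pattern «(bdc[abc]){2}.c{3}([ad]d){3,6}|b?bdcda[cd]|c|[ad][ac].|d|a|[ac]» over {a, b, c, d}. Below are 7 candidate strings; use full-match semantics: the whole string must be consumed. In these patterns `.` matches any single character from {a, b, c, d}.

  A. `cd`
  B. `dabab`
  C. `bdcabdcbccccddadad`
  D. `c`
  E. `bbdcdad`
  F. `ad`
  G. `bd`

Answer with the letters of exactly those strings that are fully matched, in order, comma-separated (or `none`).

A. `cd` → no match
B. `dabab` → no match
C → match
D. `c` → match
E. `bbdcdad` → match
F. `ad` → no match
G. `bd` → no match

C, D, E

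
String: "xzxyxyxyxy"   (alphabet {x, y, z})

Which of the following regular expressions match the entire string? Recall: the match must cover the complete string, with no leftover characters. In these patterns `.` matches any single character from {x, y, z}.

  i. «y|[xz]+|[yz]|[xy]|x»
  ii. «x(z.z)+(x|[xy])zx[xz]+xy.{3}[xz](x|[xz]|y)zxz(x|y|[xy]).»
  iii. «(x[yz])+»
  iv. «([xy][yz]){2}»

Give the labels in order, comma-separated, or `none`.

iii

i → no match
ii → no match
iii → match
iv → no match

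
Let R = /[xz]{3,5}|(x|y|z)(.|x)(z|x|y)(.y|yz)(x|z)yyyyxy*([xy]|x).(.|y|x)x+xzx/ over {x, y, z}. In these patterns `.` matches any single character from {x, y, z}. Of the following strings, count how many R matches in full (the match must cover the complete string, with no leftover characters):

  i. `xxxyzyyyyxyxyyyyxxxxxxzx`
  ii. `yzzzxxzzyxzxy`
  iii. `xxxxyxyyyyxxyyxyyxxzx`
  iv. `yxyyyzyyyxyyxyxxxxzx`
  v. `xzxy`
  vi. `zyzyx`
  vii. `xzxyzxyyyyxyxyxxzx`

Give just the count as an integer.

1

i → no match
ii → no match
iii → no match
iv → no match
v → no match
vi → no match
vii → match
Total matched: 1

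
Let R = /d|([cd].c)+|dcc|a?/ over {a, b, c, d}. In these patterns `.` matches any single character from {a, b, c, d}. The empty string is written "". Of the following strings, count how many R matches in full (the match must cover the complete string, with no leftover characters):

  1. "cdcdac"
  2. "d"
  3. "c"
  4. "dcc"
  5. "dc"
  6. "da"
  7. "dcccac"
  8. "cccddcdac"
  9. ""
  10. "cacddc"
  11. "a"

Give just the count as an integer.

1 → match
2 → match
3 → no match
4 → match
5 → no match
6 → no match
7 → match
8 → match
9 → match
10 → match
11 → match
Total matched: 8

8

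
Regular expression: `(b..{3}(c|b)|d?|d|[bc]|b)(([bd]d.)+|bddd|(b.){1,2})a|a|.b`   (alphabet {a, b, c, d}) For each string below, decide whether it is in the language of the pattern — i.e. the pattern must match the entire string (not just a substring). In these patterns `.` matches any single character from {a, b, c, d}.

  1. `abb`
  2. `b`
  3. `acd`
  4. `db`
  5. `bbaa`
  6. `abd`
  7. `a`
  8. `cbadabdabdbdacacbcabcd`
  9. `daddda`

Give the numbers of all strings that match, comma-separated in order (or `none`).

1 → no match
2 → no match
3 → no match
4 → match
5 → match
6 → no match
7 → match
8 → no match
9 → no match

4, 5, 7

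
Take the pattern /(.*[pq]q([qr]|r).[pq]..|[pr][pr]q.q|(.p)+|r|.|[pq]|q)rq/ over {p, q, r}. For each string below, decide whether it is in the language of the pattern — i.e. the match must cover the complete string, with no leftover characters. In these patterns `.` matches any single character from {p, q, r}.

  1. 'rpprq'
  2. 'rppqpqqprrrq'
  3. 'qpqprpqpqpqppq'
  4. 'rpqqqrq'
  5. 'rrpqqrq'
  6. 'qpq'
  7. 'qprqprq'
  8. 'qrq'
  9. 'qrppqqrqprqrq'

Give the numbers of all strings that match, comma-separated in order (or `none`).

4, 8, 9

1 → no match
2 → no match
3 → no match — must end with 'rq'
4 → match
5 → no match
6 → no match — must end with 'rq'
7 → no match
8 → match
9 → match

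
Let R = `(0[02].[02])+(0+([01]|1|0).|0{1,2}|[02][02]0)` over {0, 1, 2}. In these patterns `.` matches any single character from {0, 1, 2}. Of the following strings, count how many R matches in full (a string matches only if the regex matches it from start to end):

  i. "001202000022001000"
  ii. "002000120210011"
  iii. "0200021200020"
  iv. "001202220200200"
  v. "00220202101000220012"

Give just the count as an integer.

i → match
ii → match
iii → match
iv → match
v → no match
Total matched: 4

4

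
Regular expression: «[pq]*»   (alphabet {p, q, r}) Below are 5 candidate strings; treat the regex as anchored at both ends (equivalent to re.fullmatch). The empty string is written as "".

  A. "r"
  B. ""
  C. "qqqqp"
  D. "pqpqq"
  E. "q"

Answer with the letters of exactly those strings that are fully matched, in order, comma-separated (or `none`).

B, C, D, E

A → no match
B → match
C → match
D → match
E → match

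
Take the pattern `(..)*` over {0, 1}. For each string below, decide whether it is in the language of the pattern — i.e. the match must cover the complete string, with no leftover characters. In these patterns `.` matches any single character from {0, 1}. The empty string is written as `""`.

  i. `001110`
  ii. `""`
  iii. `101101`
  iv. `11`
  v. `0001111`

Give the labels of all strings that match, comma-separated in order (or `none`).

i → match
ii → match
iii → match
iv → match
v → no match

i, ii, iii, iv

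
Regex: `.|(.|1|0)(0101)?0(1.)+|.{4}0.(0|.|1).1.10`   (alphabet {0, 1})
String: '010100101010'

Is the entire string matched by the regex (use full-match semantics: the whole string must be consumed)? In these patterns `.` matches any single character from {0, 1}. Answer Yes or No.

Yes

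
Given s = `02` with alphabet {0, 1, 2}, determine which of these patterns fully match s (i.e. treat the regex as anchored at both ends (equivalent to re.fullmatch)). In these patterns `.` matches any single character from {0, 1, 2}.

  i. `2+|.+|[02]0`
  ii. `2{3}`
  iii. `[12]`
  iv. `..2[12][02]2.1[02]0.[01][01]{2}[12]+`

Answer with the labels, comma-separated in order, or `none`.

i

i → match
ii → no match — must start with `2`
iii → no match
iv → no match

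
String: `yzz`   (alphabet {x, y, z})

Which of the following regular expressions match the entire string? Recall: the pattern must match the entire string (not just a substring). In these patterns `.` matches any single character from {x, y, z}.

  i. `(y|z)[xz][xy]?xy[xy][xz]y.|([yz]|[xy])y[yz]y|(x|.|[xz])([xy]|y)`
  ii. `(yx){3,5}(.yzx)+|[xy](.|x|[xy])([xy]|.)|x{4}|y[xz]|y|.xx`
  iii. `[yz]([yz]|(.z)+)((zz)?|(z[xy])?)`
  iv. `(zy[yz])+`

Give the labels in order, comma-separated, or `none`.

ii, iii

i → no match
ii → match
iii → match
iv → no match — must start with `zy`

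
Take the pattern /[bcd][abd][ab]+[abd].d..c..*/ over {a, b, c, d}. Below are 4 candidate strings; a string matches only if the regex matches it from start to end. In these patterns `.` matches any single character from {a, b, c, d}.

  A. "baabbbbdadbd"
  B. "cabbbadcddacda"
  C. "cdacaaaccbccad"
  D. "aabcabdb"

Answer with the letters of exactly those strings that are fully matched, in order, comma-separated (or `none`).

B

A → no match
B → match
C → no match
D → no match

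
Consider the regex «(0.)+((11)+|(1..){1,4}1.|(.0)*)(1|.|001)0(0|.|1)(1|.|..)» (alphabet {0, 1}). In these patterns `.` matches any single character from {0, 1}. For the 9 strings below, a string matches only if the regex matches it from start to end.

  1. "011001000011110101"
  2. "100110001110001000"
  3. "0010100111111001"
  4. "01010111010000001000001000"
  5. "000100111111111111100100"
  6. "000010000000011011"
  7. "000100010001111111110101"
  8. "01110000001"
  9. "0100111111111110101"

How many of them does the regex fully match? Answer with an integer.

1

1 → no match
2 → no match — must start with "0"
3 → no match
4 → no match
5 → no match
6 → no match
7 → no match
8 → no match
9 → match
Total matched: 1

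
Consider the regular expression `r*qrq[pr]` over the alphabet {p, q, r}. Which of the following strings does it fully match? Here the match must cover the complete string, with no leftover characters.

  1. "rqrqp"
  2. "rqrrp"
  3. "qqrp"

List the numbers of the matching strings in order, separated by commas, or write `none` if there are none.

1 → match
2 → no match
3 → no match

1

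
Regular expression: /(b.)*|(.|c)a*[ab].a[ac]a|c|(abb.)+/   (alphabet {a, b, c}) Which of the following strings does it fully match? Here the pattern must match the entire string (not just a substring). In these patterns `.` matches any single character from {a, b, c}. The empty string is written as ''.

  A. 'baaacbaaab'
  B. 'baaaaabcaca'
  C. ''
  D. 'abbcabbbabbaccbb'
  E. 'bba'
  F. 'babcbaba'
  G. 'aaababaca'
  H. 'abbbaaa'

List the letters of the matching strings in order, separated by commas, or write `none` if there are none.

A → no match
B → match
C → match
D → no match
E → no match
F → match
G → no match
H → no match

B, C, F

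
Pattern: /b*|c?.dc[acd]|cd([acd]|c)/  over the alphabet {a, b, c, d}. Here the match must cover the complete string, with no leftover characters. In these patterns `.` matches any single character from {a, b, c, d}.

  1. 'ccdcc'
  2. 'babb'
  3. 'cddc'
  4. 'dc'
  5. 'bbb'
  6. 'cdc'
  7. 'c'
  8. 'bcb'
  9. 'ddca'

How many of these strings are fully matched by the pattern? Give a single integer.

4

1 → match
2 → no match
3 → no match
4 → no match
5 → match
6 → match
7 → no match
8 → no match
9 → match
Total matched: 4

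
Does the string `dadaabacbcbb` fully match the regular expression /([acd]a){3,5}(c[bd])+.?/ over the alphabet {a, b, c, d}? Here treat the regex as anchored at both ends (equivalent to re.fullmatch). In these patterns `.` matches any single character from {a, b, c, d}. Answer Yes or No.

No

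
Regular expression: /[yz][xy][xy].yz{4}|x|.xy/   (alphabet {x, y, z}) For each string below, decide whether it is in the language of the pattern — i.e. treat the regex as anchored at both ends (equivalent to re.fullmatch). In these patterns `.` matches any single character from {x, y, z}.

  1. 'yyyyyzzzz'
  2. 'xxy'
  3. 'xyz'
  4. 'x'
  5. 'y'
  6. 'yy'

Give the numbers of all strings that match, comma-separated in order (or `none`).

1 → match
2 → match
3 → no match
4 → match
5 → no match
6 → no match

1, 2, 4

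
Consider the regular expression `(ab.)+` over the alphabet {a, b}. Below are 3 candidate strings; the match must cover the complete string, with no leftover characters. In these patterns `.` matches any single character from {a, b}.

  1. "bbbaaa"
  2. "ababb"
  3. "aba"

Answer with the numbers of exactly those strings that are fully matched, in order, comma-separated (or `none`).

3

1 → no match — must start with "ab"
2 → no match
3 → match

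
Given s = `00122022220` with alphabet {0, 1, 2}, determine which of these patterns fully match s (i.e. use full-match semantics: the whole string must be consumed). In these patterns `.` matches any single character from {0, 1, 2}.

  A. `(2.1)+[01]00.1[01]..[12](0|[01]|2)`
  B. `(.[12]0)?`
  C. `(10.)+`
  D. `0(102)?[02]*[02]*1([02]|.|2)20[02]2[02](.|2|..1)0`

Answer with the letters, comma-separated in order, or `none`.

A → no match — must start with `2`
B → no match
C → no match — must start with `10`
D → match

D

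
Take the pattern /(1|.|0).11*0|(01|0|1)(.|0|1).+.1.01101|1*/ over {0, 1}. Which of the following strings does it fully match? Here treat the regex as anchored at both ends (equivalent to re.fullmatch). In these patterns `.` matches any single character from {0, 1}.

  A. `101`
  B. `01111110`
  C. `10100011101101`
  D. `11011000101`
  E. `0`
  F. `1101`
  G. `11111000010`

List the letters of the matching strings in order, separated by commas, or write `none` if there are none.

B, C

A → no match
B → match
C → match
D → no match
E → no match
F → no match
G → no match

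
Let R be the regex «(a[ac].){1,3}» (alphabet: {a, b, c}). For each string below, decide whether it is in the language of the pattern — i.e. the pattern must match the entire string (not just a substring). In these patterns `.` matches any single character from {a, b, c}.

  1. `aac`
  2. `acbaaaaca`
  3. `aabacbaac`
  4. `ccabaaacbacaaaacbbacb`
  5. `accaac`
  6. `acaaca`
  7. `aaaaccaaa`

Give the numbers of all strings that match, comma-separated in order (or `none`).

1. `aac` → match
2. `acbaaaaca` → match
3. `aabacbaac` → match
4 → no match — must start with `a`
5. `accaac` → match
6. `acaaca` → match
7. `aaaaccaaa` → match

1, 2, 3, 5, 6, 7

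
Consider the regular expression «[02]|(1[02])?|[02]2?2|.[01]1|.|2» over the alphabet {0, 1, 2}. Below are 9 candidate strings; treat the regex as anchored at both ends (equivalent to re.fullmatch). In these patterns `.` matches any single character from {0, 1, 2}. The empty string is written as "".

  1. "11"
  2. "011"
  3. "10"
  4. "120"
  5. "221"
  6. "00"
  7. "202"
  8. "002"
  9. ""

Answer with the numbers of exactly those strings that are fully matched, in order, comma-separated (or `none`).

1 → no match
2 → match
3 → match
4 → no match
5 → no match
6 → no match
7 → no match
8 → no match
9 → match

2, 3, 9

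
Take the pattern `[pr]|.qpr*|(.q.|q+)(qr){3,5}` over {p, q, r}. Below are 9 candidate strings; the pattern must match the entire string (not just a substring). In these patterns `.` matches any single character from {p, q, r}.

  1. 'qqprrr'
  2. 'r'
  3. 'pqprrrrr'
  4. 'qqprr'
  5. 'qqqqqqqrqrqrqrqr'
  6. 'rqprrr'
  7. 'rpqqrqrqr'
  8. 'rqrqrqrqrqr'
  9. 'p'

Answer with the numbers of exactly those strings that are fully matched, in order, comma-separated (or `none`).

1, 2, 3, 4, 5, 6, 8, 9

1 → match
2 → match
3 → match
4 → match
5 → match
6 → match
7 → no match
8 → match
9 → match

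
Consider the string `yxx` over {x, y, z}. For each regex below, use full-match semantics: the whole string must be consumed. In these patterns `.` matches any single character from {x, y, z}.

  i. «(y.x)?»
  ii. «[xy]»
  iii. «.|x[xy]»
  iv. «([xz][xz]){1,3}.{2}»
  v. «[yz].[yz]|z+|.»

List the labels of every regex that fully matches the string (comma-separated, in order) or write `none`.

i → match
ii → no match
iii → no match
iv → no match
v → no match

i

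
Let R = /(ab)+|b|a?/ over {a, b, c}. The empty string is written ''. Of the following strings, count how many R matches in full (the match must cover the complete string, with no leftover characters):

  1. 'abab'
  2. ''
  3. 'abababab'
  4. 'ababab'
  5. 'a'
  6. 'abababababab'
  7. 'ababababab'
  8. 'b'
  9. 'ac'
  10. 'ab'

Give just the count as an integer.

1. 'abab' → match
2. '' → match
3. 'abababab' → match
4. 'ababab' → match
5. 'a' → match
6. 'abababababab' → match
7. 'ababababab' → match
8. 'b' → match
9. 'ac' → no match
10. 'ab' → match
Total matched: 9

9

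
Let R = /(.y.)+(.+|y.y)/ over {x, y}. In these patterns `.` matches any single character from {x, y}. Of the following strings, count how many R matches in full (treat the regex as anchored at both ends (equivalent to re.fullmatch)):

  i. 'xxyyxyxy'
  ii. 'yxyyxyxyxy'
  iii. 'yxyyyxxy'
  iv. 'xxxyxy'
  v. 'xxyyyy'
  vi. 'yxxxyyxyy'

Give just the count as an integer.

i → no match
ii → no match
iii → no match
iv → no match
v → no match
vi → no match
Total matched: 0

0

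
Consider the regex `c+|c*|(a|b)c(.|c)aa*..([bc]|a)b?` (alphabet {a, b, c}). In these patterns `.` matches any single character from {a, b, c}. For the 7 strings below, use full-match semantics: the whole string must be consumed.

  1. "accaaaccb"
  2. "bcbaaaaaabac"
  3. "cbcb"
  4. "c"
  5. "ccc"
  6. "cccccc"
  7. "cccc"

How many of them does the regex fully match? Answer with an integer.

6

1 → match
2 → match
3 → no match
4 → match
5 → match
6 → match
7 → match
Total matched: 6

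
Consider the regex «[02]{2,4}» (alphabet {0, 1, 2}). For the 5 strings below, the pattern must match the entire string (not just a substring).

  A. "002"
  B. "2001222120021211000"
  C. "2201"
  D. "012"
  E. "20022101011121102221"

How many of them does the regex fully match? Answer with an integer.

A. "002" → match
B → no match
C. "2201" → no match
D. "012" → no match
E → no match
Total matched: 1

1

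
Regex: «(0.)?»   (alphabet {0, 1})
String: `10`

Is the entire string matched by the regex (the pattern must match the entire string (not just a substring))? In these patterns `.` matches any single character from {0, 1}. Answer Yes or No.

No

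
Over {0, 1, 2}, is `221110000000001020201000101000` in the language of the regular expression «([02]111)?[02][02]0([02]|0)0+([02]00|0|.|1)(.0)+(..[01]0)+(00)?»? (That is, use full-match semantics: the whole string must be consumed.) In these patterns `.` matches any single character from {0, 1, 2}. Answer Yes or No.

No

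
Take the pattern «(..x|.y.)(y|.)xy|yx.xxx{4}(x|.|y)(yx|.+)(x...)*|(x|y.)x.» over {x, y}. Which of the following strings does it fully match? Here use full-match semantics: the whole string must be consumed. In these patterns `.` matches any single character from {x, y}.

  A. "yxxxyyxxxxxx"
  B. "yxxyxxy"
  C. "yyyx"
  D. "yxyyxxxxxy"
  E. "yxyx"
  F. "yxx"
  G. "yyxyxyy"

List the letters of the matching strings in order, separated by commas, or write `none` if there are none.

A → no match
B → no match
C → no match
D → no match
E → no match
F → no match
G → no match

none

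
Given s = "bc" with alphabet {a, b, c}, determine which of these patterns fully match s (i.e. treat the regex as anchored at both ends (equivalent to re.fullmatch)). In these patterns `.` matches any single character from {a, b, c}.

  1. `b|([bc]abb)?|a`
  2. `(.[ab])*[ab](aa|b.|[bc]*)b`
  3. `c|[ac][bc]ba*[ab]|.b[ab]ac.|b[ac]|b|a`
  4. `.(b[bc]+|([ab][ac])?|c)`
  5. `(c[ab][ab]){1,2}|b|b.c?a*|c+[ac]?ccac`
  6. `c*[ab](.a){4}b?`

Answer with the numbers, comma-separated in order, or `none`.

3, 4, 5

1 → no match
2 → no match — must end with "b"
3 → match
4 → match
5 → match
6 → no match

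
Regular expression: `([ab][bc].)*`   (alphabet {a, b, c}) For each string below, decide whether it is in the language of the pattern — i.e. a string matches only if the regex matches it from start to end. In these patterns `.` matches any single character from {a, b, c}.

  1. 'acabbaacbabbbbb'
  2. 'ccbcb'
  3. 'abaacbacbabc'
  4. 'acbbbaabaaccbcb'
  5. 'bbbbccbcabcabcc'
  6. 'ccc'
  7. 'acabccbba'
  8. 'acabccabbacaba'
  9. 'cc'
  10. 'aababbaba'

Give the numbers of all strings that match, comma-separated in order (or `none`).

1 → match
2 → no match
3 → match
4 → match
5 → match
6 → no match
7 → match
8 → no match
9 → no match
10 → no match

1, 3, 4, 5, 7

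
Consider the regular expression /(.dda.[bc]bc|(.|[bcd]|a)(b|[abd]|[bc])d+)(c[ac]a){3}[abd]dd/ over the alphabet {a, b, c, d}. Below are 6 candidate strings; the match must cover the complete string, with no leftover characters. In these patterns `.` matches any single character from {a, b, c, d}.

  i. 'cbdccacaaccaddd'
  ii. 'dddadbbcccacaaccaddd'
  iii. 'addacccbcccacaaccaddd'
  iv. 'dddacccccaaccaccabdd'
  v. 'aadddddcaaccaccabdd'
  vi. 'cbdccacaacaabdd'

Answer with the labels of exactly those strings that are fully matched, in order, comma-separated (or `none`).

i, ii, v, vi

i → match
ii → match
iii → no match
iv → no match
v → match
vi → match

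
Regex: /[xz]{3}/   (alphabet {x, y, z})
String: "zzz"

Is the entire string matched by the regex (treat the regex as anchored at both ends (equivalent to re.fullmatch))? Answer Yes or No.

Yes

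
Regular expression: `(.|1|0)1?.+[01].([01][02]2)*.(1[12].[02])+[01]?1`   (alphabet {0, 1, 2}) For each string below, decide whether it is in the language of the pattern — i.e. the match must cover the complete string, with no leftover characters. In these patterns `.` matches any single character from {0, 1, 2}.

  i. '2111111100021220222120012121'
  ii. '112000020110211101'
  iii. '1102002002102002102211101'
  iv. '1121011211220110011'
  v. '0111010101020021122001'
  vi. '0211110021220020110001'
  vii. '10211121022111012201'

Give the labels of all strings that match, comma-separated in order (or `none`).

i → match
ii → match
iii → match
iv → match
v → match
vi → match
vii → match

i, ii, iii, iv, v, vi, vii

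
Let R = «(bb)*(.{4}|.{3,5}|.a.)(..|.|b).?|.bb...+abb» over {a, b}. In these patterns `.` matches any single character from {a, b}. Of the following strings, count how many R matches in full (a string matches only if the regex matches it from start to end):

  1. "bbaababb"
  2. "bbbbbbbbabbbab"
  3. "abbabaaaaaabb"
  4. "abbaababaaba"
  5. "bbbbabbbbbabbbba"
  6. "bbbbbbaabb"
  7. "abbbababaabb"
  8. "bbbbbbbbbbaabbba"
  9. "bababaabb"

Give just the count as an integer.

1. "bbaababb" → match
2 → match
3 → match
4. "abbaababaaba" → no match
5 → no match
6. "bbbbbbaabb" → match
7. "abbbababaabb" → match
8 → match
9. "bababaabb" → no match
Total matched: 6

6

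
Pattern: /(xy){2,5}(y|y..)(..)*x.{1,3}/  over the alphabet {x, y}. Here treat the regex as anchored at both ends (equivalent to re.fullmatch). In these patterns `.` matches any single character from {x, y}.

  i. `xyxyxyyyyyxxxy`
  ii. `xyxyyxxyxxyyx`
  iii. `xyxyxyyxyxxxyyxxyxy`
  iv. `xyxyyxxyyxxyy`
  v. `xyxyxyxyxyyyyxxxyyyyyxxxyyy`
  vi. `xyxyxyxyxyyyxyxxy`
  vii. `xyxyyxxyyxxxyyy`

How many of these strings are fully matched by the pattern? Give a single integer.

7

i → match
ii → match
iii → match
iv → match
v → match
vi → match
vii → match
Total matched: 7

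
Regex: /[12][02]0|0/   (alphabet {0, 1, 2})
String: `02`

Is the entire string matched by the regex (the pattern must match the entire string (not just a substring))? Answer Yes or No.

No

Every match must end with `0`, but `02` does not.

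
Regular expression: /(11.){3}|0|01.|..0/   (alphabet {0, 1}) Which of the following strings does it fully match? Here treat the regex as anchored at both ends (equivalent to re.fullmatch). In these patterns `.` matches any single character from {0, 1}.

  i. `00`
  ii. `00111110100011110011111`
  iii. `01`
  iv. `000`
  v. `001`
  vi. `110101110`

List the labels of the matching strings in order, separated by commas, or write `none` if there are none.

i → no match
ii → no match
iii → no match
iv → match
v → no match
vi → no match

iv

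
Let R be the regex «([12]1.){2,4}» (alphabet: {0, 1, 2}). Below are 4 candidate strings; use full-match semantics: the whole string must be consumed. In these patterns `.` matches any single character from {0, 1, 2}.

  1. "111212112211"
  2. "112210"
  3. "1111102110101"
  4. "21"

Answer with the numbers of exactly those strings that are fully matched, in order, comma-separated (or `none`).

1 → match
2 → match
3 → no match
4 → no match

1, 2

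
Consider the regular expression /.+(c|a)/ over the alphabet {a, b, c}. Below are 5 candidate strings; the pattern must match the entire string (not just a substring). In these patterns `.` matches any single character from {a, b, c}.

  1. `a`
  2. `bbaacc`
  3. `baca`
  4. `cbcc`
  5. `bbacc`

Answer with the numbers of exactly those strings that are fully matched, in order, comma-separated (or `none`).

2, 3, 4, 5

1 → no match
2 → match
3 → match
4 → match
5 → match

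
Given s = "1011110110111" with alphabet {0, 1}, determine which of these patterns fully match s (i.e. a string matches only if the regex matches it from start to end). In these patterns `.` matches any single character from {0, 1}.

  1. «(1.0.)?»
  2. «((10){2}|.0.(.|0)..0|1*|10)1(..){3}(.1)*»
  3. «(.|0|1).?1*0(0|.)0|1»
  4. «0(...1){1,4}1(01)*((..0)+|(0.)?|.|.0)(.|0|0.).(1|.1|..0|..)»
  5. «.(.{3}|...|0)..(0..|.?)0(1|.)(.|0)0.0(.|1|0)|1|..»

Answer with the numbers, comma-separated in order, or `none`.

2

1 → no match
2 → match
3 → no match
4 → no match — must start with "0"
5 → no match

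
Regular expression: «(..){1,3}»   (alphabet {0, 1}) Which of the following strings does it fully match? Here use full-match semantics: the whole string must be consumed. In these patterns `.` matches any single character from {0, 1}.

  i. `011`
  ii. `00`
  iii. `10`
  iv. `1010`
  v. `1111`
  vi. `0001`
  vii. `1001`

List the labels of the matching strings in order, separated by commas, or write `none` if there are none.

ii, iii, iv, v, vi, vii

i. `011` → no match
ii. `00` → match
iii. `10` → match
iv. `1010` → match
v. `1111` → match
vi. `0001` → match
vii. `1001` → match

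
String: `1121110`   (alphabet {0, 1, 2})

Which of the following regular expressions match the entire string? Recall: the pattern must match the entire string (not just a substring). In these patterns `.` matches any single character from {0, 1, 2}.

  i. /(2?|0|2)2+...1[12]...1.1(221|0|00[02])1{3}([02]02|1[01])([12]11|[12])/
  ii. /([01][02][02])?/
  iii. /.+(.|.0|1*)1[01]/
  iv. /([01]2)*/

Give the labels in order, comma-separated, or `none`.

i → no match
ii → no match
iii → match
iv → no match

iii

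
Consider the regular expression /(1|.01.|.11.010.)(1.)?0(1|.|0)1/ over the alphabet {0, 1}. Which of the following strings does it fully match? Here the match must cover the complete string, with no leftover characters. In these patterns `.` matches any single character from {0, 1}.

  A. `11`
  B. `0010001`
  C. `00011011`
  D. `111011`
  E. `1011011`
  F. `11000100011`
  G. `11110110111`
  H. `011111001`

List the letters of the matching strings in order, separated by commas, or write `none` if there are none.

A → no match
B → match
C → no match
D → match
E → match
F → no match
G → no match
H → no match

B, D, E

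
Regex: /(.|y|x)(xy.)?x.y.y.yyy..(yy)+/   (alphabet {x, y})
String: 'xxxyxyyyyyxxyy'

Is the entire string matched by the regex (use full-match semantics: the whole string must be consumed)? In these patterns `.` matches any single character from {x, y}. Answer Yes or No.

Yes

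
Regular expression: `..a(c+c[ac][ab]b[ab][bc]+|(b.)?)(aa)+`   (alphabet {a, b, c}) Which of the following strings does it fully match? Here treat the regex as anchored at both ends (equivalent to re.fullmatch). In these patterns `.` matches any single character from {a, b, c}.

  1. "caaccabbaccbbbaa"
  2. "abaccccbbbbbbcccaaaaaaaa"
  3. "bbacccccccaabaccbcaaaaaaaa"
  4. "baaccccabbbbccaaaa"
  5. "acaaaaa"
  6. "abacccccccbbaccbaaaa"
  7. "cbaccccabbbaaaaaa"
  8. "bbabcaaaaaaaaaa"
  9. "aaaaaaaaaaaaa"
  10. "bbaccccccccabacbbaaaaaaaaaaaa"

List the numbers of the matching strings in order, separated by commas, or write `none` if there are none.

1, 2, 3, 4, 5, 6, 7, 8, 9, 10

1 → match
2 → match
3 → match
4 → match
5 → match
6 → match
7 → match
8 → match
9 → match
10 → match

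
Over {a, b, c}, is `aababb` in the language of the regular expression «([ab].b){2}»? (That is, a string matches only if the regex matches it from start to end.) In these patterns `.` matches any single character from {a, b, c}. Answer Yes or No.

Yes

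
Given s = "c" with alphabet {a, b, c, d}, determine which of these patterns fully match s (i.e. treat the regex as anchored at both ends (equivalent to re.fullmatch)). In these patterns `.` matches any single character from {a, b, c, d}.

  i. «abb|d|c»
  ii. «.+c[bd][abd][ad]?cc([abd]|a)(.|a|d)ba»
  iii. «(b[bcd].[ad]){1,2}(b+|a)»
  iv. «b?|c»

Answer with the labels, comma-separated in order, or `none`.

i → match
ii → no match — must end with "ba"
iii → no match — must start with "b"
iv → match

i, iv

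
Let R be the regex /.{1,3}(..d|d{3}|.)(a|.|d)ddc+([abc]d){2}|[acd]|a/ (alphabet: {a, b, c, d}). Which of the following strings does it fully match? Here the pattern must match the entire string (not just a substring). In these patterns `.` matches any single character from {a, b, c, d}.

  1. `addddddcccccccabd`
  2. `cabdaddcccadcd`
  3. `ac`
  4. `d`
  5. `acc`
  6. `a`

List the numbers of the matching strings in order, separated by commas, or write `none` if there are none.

1 → no match
2 → match
3 → no match
4 → match
5 → no match
6 → match

2, 4, 6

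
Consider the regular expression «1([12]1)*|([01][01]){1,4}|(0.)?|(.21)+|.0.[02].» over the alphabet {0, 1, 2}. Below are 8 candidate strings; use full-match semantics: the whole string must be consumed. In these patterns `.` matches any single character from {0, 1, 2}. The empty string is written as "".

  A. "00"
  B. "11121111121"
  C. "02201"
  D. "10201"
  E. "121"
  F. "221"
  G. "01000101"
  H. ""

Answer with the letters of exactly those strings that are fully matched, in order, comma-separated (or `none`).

A, B, D, E, F, G, H

A → match
B → match
C → no match
D → match
E → match
F → match
G → match
H → match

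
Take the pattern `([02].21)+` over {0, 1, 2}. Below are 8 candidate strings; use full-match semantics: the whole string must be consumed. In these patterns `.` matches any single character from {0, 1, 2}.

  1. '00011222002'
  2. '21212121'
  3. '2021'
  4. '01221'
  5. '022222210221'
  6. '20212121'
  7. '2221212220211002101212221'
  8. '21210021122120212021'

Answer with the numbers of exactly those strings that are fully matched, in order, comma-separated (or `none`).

2, 3, 6

1. '00011222002' → no match — must end with '21'
2. '21212121' → match
3. '2021' → match
4. '01221' → no match
5. '022222210221' → no match
6. '20212121' → match
7 → no match
8 → no match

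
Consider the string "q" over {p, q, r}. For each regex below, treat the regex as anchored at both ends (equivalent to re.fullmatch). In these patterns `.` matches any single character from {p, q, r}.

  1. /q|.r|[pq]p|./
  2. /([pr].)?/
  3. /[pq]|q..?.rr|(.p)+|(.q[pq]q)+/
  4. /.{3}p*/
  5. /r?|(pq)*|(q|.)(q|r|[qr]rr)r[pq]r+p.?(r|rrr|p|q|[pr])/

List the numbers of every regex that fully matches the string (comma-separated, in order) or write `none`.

1 → match
2 → no match
3 → match
4 → no match
5 → no match

1, 3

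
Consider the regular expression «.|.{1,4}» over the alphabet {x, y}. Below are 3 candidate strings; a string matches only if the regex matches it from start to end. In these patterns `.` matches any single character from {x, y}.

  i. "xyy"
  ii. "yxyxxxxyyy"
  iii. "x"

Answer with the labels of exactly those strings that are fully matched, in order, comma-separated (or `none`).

i → match
ii → no match
iii → match

i, iii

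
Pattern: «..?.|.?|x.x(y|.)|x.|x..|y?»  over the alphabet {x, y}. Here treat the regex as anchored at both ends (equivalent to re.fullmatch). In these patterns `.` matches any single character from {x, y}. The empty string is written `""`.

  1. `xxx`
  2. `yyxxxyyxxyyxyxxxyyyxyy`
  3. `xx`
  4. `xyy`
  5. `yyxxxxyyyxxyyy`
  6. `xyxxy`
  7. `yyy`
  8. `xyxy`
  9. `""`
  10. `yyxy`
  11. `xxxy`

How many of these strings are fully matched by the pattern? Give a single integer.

1 → match
2 → no match
3 → match
4 → match
5 → no match
6 → no match
7 → match
8 → match
9 → match
10 → no match
11 → match
Total matched: 7

7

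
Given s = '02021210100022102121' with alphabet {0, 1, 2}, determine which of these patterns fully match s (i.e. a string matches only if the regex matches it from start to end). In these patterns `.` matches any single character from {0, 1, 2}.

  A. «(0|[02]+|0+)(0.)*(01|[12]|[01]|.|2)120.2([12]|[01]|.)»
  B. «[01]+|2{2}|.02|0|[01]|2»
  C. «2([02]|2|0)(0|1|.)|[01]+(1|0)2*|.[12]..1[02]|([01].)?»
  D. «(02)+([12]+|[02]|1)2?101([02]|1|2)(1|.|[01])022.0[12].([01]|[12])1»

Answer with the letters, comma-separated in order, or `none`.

A → no match
B → no match
C → no match
D → match

D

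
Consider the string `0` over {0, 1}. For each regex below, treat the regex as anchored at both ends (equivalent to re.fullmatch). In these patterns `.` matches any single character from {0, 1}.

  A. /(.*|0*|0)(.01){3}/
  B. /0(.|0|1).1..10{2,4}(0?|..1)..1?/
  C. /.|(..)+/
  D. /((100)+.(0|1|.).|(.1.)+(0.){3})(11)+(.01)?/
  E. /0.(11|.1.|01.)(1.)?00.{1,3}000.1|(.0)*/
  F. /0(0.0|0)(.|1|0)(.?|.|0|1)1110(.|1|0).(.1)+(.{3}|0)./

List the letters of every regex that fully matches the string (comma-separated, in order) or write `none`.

C

A → no match — must end with `01`
B → no match
C → match
D → no match
E → no match
F → no match — must start with `00`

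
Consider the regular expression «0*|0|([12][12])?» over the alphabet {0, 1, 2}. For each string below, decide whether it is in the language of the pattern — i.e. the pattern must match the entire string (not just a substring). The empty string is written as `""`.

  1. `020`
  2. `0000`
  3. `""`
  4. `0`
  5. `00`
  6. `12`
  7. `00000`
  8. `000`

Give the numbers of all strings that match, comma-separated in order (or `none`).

1. `020` → no match
2. `0000` → match
3. `""` → match
4. `0` → match
5. `00` → match
6. `12` → match
7. `00000` → match
8. `000` → match

2, 3, 4, 5, 6, 7, 8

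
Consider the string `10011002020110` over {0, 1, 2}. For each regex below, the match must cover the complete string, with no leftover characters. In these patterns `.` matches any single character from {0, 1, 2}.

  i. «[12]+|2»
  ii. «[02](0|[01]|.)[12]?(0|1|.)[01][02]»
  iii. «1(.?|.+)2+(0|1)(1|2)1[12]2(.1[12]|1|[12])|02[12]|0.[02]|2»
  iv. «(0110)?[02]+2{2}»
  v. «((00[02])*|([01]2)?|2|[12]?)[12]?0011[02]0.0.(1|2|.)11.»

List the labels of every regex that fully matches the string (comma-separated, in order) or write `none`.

v

i → no match
ii → no match
iii → no match
iv → no match — must end with `2`
v → match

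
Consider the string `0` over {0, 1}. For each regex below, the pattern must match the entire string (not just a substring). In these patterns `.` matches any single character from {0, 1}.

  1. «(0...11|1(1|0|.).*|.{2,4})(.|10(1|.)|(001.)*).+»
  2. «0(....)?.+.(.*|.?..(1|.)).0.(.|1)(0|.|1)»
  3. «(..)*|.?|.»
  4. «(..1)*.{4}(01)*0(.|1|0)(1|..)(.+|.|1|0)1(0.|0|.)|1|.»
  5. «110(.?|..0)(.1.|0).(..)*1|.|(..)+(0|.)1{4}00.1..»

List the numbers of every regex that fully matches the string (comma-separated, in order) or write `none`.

1 → no match
2 → no match
3 → match
4 → match
5 → match

3, 4, 5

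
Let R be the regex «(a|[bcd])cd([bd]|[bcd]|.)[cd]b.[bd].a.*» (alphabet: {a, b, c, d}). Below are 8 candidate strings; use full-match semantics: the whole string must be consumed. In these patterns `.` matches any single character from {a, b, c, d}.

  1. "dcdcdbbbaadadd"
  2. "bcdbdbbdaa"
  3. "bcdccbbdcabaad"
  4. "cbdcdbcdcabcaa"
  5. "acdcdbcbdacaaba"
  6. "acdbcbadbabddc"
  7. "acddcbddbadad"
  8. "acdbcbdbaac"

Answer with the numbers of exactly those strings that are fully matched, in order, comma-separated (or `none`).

1, 2, 3, 5, 6, 7, 8

1 → match
2 → match
3 → match
4 → no match
5 → match
6 → match
7 → match
8 → match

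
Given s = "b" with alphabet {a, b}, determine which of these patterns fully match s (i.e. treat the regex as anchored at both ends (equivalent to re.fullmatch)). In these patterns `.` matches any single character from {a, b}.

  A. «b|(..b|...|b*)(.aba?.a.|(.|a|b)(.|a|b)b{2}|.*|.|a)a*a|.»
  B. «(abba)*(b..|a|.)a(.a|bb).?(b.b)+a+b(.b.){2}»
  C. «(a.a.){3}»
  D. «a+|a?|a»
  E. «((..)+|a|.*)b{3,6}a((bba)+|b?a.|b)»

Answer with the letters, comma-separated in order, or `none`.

A

A → match
B → no match
C → no match — must start with "a"
D → no match
E → no match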